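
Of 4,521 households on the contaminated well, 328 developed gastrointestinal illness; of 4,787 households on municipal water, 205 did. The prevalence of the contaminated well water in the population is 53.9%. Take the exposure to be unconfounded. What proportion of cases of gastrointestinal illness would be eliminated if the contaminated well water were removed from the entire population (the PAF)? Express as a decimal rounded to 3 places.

PAF ≈ 0.272

p₁ = P(outcome | exposed) = 328/4521 = 0.07255
p₀ = P(outcome | unexposed) = 205/4787 = 0.042824
Overall risk P(Y=1) = π·p₁ + (1−π)·p₀ = 0.539×0.07255 + 0.461×0.042824 = 0.058847.
Under exogeneity, PAF = [P(Y=1) − p₀] / P(Y=1).
PAF = (0.058847 − 0.042824) / 0.058847 ≈ 0.2723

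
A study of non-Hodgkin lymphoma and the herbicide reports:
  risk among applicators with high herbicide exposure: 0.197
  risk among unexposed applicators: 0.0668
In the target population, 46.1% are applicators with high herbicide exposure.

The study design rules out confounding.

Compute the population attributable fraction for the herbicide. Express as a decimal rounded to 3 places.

Let p₁ = 0.197, p₀ = 0.0668.
Overall risk P(Y=1) = π·p₁ + (1−π)·p₀ = 0.461×0.197 + 0.539×0.0668 = 0.12682.
Under exogeneity, PAF = [P(Y=1) − p₀] / P(Y=1).
PAF = (0.12682 − 0.0668) / 0.12682 ≈ 0.4733

PAF ≈ 0.473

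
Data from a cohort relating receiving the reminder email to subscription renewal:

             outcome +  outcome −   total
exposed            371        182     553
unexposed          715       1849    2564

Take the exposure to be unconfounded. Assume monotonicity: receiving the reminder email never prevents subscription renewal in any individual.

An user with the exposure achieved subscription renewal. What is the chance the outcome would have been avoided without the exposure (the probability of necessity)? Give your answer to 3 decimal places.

p₁ = P(outcome | exposed) = 371/553 = 0.67089
p₀ = P(outcome | unexposed) = 715/2564 = 0.27886
Under exogeneity and monotonicity, PN = (p₁ − p₀)/p₁.
PN = (0.67089 − 0.27886) / 0.67089 ≈ 0.5843

PN ≈ 0.584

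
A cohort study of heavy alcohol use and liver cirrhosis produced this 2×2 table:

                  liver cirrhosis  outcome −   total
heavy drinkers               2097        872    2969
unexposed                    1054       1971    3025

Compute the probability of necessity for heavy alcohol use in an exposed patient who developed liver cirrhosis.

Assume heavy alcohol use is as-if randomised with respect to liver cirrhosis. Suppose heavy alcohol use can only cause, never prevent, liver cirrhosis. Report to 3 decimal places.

PN ≈ 0.507

p₁ = P(outcome | exposed) = 2097/2969 = 0.7063
p₀ = P(outcome | unexposed) = 1054/3025 = 0.34843
Under exogeneity and monotonicity, PN = (p₁ − p₀)/p₁.
PN = (0.7063 − 0.34843) / 0.7063 ≈ 0.5067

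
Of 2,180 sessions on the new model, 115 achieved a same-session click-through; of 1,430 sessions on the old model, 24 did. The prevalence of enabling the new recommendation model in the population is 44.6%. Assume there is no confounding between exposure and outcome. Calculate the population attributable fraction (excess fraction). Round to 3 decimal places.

p₁ = P(outcome | exposed) = 115/2180 = 0.052752
p₀ = P(outcome | unexposed) = 24/1430 = 0.016783
Overall risk P(Y=1) = π·p₁ + (1−π)·p₀ = 0.446×0.052752 + 0.554×0.016783 = 0.032825.
Under exogeneity, PAF = [P(Y=1) − p₀] / P(Y=1).
PAF = (0.032825 − 0.016783) / 0.032825 ≈ 0.4887

PAF ≈ 0.489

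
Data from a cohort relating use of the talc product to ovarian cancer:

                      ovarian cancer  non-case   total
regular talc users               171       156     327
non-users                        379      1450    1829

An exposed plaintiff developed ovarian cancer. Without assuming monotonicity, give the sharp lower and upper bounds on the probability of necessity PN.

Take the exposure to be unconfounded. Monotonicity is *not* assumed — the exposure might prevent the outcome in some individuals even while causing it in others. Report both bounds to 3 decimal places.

p₁ = P(outcome | exposed) = 171/327 = 0.52294
p₀ = P(outcome | unexposed) = 379/1829 = 0.20722
Under exogeneity alone the bounds on PN are max{0,(p₁−p₀)/p₁} ≤ PN ≤ min{1,(1−p₀)/p₁}.
  lower = (p₁ − p₀)/p₁ = 0.31572 / 0.52294 ≈ 0.6037
  upper = min{1, (1 − p₀)/p₁} = 0.79278 / 0.52294 ≈ 1.5160 → capped at 1

0.604 ≤ PN ≤ 1.000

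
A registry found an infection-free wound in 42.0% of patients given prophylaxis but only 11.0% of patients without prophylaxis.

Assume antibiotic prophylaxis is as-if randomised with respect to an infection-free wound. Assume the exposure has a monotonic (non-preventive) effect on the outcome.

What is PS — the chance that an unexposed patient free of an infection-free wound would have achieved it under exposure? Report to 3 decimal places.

p₁ = 0.42, p₀ = 0.11.
Under exogeneity and monotonicity, PS = (p₁ − p₀) / (1 − p₀).
PS = (0.42 − 0.11) / (1 − 0.11) = 0.31 / 0.89 ≈ 0.3483

PS ≈ 0.348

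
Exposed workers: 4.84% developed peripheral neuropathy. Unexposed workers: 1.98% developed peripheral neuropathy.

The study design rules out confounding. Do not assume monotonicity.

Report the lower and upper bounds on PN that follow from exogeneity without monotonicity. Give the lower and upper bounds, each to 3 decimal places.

0.591 ≤ PN ≤ 1.000

p₁ = 0.0484, p₀ = 0.0198.
Under exogeneity alone the bounds on PN are max{0,(p₁−p₀)/p₁} ≤ PN ≤ min{1,(1−p₀)/p₁}.
  lower = (p₁ − p₀)/p₁ = 0.0286 / 0.0484 ≈ 0.5909
  upper = min{1, (1 − p₀)/p₁} = 0.9802 / 0.0484 ≈ 20.2521 → capped at 1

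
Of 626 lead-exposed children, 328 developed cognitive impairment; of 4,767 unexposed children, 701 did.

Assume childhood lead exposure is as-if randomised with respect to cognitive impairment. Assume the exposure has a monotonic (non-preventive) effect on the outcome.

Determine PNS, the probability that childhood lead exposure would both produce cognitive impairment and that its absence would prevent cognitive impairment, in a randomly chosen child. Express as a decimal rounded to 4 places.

PNS ≈ 0.3769

p₁ = P(outcome | exposed) = 328/626 = 0.52396
p₀ = P(outcome | unexposed) = 701/4767 = 0.14705
Under exogeneity and monotonicity, PNS = p₁ − p₀.
PNS = 0.52396 − 0.14705 = 0.37691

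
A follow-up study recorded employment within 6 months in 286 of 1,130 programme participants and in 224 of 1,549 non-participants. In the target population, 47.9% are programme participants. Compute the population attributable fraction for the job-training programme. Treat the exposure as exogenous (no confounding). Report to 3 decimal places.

PAF ≈ 0.264

p₁ = P(outcome | exposed) = 286/1130 = 0.2531
p₀ = P(outcome | unexposed) = 224/1549 = 0.14461
Overall risk P(Y=1) = π·p₁ + (1−π)·p₀ = 0.479×0.2531 + 0.521×0.14461 = 0.19658.
Under exogeneity, PAF = [P(Y=1) − p₀] / P(Y=1).
PAF = (0.19658 − 0.14461) / 0.19658 ≈ 0.2644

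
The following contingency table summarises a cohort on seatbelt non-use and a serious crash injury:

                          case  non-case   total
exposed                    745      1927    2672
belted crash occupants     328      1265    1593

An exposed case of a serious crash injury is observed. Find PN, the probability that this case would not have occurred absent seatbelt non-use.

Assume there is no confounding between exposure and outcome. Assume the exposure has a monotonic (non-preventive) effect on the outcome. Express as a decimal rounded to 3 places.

PN ≈ 0.262

p₁ = P(outcome | exposed) = 745/2672 = 0.27882
p₀ = P(outcome | unexposed) = 328/1593 = 0.2059
Under exogeneity and monotonicity, PN = (p₁ − p₀) / p₁.
PN = (0.27882 − 0.2059) / 0.27882 = 0.072917 / 0.27882 ≈ 0.2615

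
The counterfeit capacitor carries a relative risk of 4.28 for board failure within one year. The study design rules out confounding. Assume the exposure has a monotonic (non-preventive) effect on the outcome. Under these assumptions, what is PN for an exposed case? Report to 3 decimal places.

PN ≈ 0.766

Under exogeneity and monotonicity, PN = (RR − 1) / RR = 1 − 1/RR.
PN = (4.28 − 1) / 4.28 = 3.28 / 4.28 ≈ 0.7664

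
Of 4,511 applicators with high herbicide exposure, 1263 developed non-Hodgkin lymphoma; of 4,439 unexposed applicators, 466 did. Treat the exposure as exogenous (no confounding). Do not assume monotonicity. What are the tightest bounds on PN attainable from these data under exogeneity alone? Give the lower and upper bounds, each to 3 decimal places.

p₁ = P(outcome | exposed) = 1263/4511 = 0.27998
p₀ = P(outcome | unexposed) = 466/4439 = 0.10498
Under exogeneity alone the bounds on PN are max{0,(p₁−p₀)/p₁} ≤ PN ≤ min{1,(1−p₀)/p₁}.
  lower = (p₁ − p₀)/p₁ = 0.175 / 0.27998 ≈ 0.6251
  upper = min{1, (1 − p₀)/p₁} = 0.89502 / 0.27998 ≈ 3.1967 → capped at 1

0.625 ≤ PN ≤ 1.000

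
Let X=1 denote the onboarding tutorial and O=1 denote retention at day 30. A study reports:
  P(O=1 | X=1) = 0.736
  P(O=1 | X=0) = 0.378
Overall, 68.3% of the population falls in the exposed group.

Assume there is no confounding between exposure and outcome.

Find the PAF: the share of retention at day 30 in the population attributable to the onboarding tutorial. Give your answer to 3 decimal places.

Let p₁ = 0.736, p₀ = 0.378.
Overall risk P(Y=1) = π·p₁ + (1−π)·p₀ = 0.683×0.736 + 0.317×0.378 = 0.62251.
Under exogeneity, PAF = [P(Y=1) − p₀] / P(Y=1).
PAF = (0.62251 − 0.378) / 0.62251 ≈ 0.3928

PAF ≈ 0.393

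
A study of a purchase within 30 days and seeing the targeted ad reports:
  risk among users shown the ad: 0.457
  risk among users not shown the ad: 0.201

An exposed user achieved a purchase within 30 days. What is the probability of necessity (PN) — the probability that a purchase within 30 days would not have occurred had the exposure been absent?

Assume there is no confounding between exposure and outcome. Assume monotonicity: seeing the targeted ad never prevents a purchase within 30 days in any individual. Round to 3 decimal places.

PN ≈ 0.560

Let p₁ = 0.457, p₀ = 0.201.
Under exogeneity and monotonicity, PN = (p₁ − p₀) / p₁.
PN = (0.457 − 0.201) / 0.457 = 0.256 / 0.457 ≈ 0.5602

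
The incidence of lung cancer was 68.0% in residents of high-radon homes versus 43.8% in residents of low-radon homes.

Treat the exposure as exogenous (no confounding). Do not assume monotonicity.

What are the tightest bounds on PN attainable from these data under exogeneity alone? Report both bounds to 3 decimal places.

p₁ = 0.68, p₀ = 0.438.
Under exogeneity alone the bounds on PN are max{0,(p₁−p₀)/p₁} ≤ PN ≤ min{1,(1−p₀)/p₁}.
  lower = (p₁ − p₀)/p₁ = 0.242 / 0.68 ≈ 0.3559
  upper = min{1, (1 − p₀)/p₁} = 0.562 / 0.68 ≈ 0.8265

0.356 ≤ PN ≤ 0.826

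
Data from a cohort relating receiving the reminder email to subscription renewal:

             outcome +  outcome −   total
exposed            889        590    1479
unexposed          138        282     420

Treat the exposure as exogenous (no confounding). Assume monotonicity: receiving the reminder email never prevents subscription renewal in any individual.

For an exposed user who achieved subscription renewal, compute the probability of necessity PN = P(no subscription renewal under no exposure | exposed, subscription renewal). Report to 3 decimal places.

p₁ = P(outcome | exposed) = 889/1479 = 0.60108
p₀ = P(outcome | unexposed) = 138/420 = 0.32857
Under exogeneity and monotonicity, PN = (p₁ − p₀)/p₁.
PN = (0.60108 − 0.32857) / 0.60108 ≈ 0.4534

PN ≈ 0.453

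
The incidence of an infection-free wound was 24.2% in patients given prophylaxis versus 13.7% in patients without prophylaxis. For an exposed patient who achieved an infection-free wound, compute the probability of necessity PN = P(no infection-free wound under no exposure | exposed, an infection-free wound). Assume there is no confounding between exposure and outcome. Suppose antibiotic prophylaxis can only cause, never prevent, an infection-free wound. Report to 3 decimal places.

PN ≈ 0.434

p₁ = 0.242, p₀ = 0.137.
Under exogeneity and monotonicity, PN = (p₁ − p₀) / p₁.
PN = (0.242 − 0.137) / 0.242 = 0.105 / 0.242 ≈ 0.4339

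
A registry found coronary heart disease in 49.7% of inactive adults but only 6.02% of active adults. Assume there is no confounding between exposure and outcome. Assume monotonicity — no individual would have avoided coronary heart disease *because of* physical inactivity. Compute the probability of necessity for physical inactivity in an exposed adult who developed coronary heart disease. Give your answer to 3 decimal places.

p₁ = 0.497, p₀ = 0.0602.
Under exogeneity and monotonicity, PN = (p₁ − p₀) / p₁.
PN = (0.497 − 0.0602) / 0.497 = 0.4368 / 0.497 ≈ 0.8789

PN ≈ 0.879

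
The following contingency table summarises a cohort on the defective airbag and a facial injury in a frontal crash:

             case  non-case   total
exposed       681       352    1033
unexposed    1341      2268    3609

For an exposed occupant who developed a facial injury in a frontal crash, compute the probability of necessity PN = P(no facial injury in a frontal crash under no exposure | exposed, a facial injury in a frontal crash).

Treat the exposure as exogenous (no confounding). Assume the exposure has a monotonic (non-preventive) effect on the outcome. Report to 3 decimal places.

p₁ = P(outcome | exposed) = 681/1033 = 0.65924
p₀ = P(outcome | unexposed) = 1341/3609 = 0.37157
Under exogeneity and monotonicity, PN = (p₁ − p₀)/p₁.
PN = (0.65924 − 0.37157) / 0.65924 ≈ 0.4364

PN ≈ 0.436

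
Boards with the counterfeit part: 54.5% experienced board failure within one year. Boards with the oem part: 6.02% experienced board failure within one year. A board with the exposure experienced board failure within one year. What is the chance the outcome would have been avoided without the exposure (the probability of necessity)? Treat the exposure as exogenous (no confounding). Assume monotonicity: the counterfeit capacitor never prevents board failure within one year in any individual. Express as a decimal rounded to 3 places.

p₁ = 0.545, p₀ = 0.0602.
Under exogeneity and monotonicity, PN = (p₁ − p₀) / p₁.
PN = (0.545 − 0.0602) / 0.545 = 0.4848 / 0.545 ≈ 0.8895

PN ≈ 0.890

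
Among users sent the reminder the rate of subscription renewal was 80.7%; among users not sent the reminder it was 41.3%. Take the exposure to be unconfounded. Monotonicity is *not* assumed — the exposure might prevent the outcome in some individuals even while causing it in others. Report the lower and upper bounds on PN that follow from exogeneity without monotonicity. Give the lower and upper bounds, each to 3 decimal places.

0.488 ≤ PN ≤ 0.727

p₁ = 0.807, p₀ = 0.413.
Under exogeneity alone the bounds on PN are max{0,(p₁−p₀)/p₁} ≤ PN ≤ min{1,(1−p₀)/p₁}.
  lower = (p₁ − p₀)/p₁ = 0.394 / 0.807 ≈ 0.4882
  upper = min{1, (1 − p₀)/p₁} = 0.587 / 0.807 ≈ 0.7274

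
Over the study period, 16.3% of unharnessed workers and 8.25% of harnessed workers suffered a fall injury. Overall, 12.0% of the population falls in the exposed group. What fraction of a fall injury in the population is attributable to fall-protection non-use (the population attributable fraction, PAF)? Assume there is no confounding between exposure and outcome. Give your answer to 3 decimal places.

PAF ≈ 0.105

p₁ = 0.163, p₀ = 0.0825.
Overall risk P(Y=1) = π·p₁ + (1−π)·p₀ = 0.12×0.163 + 0.88×0.0825 = 0.09216.
Under exogeneity, PAF = [P(Y=1) − p₀] / P(Y=1).
PAF = (0.09216 − 0.0825) / 0.09216 ≈ 0.1048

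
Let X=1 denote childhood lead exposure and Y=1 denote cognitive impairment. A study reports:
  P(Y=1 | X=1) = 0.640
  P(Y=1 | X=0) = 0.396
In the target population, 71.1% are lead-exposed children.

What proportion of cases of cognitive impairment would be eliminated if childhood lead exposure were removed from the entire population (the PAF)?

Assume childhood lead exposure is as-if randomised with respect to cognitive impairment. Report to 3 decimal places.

Let p₁ = 0.64, p₀ = 0.396.
Overall risk P(Y=1) = π·p₁ + (1−π)·p₀ = 0.711×0.64 + 0.289×0.396 = 0.56948.
Under exogeneity, PAF = [P(Y=1) − p₀] / P(Y=1).
PAF = (0.56948 − 0.396) / 0.56948 ≈ 0.3046

PAF ≈ 0.305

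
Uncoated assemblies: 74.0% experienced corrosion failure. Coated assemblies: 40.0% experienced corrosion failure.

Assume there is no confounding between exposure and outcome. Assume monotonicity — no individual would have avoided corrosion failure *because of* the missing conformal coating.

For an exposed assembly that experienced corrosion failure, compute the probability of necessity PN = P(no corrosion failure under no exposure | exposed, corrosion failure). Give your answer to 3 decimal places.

p₁ = 0.74, p₀ = 0.4.
Under exogeneity and monotonicity, PN = (p₁ − p₀) / p₁.
PN = (0.74 − 0.4) / 0.74 = 0.34 / 0.74 ≈ 0.4595

PN ≈ 0.459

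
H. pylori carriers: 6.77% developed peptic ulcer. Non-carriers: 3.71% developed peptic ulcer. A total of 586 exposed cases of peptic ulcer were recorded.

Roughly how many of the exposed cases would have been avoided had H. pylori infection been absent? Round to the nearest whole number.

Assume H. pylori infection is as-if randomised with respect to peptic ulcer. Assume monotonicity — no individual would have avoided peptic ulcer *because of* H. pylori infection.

p₁ = 0.0677, p₀ = 0.0371.
PN = (p₁ − p₀)/p₁ = (0.0677 − 0.0371) / 0.0677 ≈ 0.45199.
Attributable cases ≈ PN × (exposed cases) = 0.45199 × 586 ≈ 264.87.

about 265 cases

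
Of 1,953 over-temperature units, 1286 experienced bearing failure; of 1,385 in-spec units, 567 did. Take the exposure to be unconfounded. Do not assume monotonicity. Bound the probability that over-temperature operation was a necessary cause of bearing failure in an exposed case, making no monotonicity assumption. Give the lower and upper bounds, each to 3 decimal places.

p₁ = P(outcome | exposed) = 1286/1953 = 0.65847
p₀ = P(outcome | unexposed) = 567/1385 = 0.40939
Under exogeneity alone the bounds on PN are max{0,(p₁−p₀)/p₁} ≤ PN ≤ min{1,(1−p₀)/p₁}.
  lower = (p₁ − p₀)/p₁ = 0.24909 / 0.65847 ≈ 0.3783
  upper = min{1, (1 − p₀)/p₁} = 0.59061 / 0.65847 ≈ 0.8969

0.378 ≤ PN ≤ 0.897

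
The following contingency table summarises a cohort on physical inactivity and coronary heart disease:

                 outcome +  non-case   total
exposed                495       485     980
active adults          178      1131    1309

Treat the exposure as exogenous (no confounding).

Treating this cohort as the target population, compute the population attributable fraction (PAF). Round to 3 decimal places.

p₁ = P(outcome | exposed) = 495/980 = 0.5051
p₀ = P(outcome | unexposed) = 178/1309 = 0.13598
Exposure prevalence π = 980/2289 = 0.42813; overall risk P(Y=1) = 0.29401.
Under exogeneity, PAF = [P(Y=1) − p₀]/P(Y=1).
PAF = (0.29401 − 0.13598) / 0.29401 ≈ 0.5375

PAF ≈ 0.538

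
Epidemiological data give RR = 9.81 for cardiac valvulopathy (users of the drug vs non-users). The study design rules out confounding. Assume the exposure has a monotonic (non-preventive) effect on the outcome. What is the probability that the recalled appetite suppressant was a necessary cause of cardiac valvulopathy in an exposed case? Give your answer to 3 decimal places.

PN ≈ 0.898

Under exogeneity and monotonicity, PN = (RR − 1) / RR = 1 − 1/RR.
PN = (9.81 − 1) / 9.81 = 8.81 / 9.81 ≈ 0.8981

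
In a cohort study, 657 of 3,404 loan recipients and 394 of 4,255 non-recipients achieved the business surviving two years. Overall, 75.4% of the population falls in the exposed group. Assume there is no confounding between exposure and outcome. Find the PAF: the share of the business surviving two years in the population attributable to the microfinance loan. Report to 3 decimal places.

p₁ = P(outcome | exposed) = 657/3404 = 0.19301
p₀ = P(outcome | unexposed) = 394/4255 = 0.092597
Overall risk P(Y=1) = π·p₁ + (1−π)·p₀ = 0.754×0.19301 + 0.246×0.092597 = 0.16831.
Under exogeneity, PAF = [P(Y=1) − p₀] / P(Y=1).
PAF = (0.16831 − 0.092597) / 0.16831 ≈ 0.4498

PAF ≈ 0.450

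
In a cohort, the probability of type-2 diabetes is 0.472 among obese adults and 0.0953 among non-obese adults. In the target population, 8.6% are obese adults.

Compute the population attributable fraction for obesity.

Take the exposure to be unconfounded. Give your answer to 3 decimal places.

Let p₁ = 0.472, p₀ = 0.0953.
Overall risk P(Y=1) = π·p₁ + (1−π)·p₀ = 0.086×0.472 + 0.914×0.0953 = 0.1277.
Under exogeneity, PAF = [P(Y=1) − p₀] / P(Y=1).
PAF = (0.1277 − 0.0953) / 0.1277 ≈ 0.2537

PAF ≈ 0.254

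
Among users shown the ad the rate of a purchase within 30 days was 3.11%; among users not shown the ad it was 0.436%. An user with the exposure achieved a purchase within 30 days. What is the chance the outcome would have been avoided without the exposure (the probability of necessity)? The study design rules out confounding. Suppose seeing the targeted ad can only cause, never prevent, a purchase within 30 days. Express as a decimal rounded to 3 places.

p₁ = 0.0311, p₀ = 0.00436.
Under exogeneity and monotonicity, PN = (p₁ − p₀) / p₁.
PN = (0.0311 − 0.00436) / 0.0311 = 0.02674 / 0.0311 ≈ 0.8598

PN ≈ 0.860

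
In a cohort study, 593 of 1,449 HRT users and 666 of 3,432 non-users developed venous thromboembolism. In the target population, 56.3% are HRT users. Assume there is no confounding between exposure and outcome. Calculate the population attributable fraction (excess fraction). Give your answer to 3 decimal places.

p₁ = P(outcome | exposed) = 593/1449 = 0.40925
p₀ = P(outcome | unexposed) = 666/3432 = 0.19406
Overall risk P(Y=1) = π·p₁ + (1−π)·p₀ = 0.563×0.40925 + 0.437×0.19406 = 0.31521.
Under exogeneity, PAF = [P(Y=1) − p₀] / P(Y=1).
PAF = (0.31521 − 0.19406) / 0.31521 ≈ 0.3844

PAF ≈ 0.384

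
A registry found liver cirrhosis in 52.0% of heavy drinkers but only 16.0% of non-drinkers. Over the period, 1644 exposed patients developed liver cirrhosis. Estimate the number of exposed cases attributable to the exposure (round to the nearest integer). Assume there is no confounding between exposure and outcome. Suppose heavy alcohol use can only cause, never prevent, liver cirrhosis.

p₁ = 0.52, p₀ = 0.16.
PN = (p₁ − p₀)/p₁ = (0.52 − 0.16) / 0.52 ≈ 0.69231.
Attributable cases ≈ PN × (exposed cases) = 0.69231 × 1644 ≈ 1138.15.

about 1138 cases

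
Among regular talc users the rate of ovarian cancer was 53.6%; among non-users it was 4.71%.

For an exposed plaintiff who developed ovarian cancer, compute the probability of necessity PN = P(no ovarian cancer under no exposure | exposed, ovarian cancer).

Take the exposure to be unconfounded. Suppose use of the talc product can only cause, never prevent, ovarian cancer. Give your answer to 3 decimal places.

p₁ = 0.536, p₀ = 0.0471.
Under exogeneity and monotonicity, PN = (p₁ − p₀) / p₁.
PN = (0.536 − 0.0471) / 0.536 = 0.4889 / 0.536 ≈ 0.9121

PN ≈ 0.912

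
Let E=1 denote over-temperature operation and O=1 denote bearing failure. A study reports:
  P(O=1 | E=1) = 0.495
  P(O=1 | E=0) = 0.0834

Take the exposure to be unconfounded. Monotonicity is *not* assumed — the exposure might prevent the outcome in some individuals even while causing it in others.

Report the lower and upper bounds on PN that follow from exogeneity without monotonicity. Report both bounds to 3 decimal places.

0.832 ≤ PN ≤ 1.000

Let p₁ = 0.495, p₀ = 0.0834.
Under exogeneity alone the bounds on PN are max{0,(p₁−p₀)/p₁} ≤ PN ≤ min{1,(1−p₀)/p₁}.
  lower = (p₁ − p₀)/p₁ = 0.4116 / 0.495 ≈ 0.8315
  upper = min{1, (1 − p₀)/p₁} = 0.9166 / 0.495 ≈ 1.8517 → capped at 1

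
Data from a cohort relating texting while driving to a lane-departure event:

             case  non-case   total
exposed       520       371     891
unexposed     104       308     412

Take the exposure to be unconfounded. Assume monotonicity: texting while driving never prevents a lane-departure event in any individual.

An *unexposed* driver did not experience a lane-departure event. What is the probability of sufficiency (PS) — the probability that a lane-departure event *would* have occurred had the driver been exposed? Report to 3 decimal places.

p₁ = P(outcome | exposed) = 520/891 = 0.58361
p₀ = P(outcome | unexposed) = 104/412 = 0.25243
Under exogeneity and monotonicity, PS = (p₁ − p₀)/(1 − p₀).
PS = (0.58361 − 0.25243) / 0.74757 ≈ 0.4430

PS ≈ 0.443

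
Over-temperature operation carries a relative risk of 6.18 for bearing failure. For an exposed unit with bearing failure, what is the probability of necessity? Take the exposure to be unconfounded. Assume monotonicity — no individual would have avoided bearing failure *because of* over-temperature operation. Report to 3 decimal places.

Under exogeneity and monotonicity, PN = (RR − 1) / RR = 1 − 1/RR.
PN = (6.18 − 1) / 6.18 = 5.18 / 6.18 ≈ 0.8382

PN ≈ 0.838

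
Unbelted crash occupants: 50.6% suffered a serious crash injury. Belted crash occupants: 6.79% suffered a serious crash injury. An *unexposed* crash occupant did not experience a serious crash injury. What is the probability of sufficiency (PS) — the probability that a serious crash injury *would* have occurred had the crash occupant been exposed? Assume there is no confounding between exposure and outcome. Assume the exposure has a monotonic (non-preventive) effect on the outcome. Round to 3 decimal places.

p₁ = 0.506, p₀ = 0.0679.
Under exogeneity and monotonicity, PS = (p₁ − p₀) / (1 − p₀).
PS = (0.506 − 0.0679) / (1 − 0.0679) = 0.4381 / 0.9321 ≈ 0.4700

PS ≈ 0.470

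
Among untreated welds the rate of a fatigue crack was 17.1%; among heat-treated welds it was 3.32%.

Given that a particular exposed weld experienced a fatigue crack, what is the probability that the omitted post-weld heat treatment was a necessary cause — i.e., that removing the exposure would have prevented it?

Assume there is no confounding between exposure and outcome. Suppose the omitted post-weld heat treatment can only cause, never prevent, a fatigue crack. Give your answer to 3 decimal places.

PN ≈ 0.806

p₁ = 0.171, p₀ = 0.0332.
Under exogeneity and monotonicity, PN = (p₁ − p₀) / p₁.
PN = (0.171 − 0.0332) / 0.171 = 0.1378 / 0.171 ≈ 0.8058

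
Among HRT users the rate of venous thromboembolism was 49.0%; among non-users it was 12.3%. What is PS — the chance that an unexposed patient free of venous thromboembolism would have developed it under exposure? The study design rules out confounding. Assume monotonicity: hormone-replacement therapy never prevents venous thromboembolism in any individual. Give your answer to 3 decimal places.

PS ≈ 0.418

p₁ = 0.49, p₀ = 0.123.
Under exogeneity and monotonicity, PS = (p₁ − p₀) / (1 − p₀).
PS = (0.49 − 0.123) / (1 − 0.123) = 0.367 / 0.877 ≈ 0.4185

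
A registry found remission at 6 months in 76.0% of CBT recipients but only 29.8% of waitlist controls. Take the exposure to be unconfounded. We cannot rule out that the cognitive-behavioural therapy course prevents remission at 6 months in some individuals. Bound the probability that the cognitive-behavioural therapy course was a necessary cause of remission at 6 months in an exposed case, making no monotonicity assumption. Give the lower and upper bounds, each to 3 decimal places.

p₁ = 0.76, p₀ = 0.298.
Under exogeneity alone the bounds on PN are max{0,(p₁−p₀)/p₁} ≤ PN ≤ min{1,(1−p₀)/p₁}.
  lower = (p₁ − p₀)/p₁ = 0.462 / 0.76 ≈ 0.6079
  upper = min{1, (1 − p₀)/p₁} = 0.702 / 0.76 ≈ 0.9237

0.608 ≤ PN ≤ 0.924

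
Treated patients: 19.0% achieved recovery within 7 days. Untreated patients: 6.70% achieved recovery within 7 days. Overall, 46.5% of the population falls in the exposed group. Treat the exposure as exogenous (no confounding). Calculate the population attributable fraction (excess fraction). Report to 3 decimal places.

PAF ≈ 0.461

p₁ = 0.19, p₀ = 0.067.
Overall risk P(Y=1) = π·p₁ + (1−π)·p₀ = 0.465×0.19 + 0.535×0.067 = 0.12419.
Under exogeneity, PAF = [P(Y=1) − p₀] / P(Y=1).
PAF = (0.12419 − 0.067) / 0.12419 ≈ 0.4605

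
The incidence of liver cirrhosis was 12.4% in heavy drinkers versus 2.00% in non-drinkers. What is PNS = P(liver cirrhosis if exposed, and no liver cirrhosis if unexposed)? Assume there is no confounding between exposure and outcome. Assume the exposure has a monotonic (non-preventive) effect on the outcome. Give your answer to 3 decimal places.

PNS ≈ 0.104

p₁ = 0.124, p₀ = 0.02.
Under exogeneity and monotonicity, PNS = p₁ − p₀.
PNS = 0.124 − 0.02 = 0.104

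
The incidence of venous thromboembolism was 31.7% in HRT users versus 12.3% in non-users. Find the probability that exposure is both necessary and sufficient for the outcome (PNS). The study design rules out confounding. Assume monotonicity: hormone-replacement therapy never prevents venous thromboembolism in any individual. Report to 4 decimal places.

PNS ≈ 0.1940

p₁ = 0.317, p₀ = 0.123.
Under exogeneity and monotonicity, PNS = p₁ − p₀.
PNS = 0.317 − 0.123 = 0.194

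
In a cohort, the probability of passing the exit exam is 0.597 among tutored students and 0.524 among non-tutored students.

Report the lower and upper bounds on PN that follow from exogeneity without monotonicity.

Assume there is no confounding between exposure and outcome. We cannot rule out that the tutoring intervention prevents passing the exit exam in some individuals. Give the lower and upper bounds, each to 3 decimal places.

0.122 ≤ PN ≤ 0.797

Let p₁ = 0.597, p₀ = 0.524.
Under exogeneity alone the bounds on PN are max{0,(p₁−p₀)/p₁} ≤ PN ≤ min{1,(1−p₀)/p₁}.
  lower = (p₁ − p₀)/p₁ = 0.073 / 0.597 ≈ 0.1223
  upper = min{1, (1 − p₀)/p₁} = 0.476 / 0.597 ≈ 0.7973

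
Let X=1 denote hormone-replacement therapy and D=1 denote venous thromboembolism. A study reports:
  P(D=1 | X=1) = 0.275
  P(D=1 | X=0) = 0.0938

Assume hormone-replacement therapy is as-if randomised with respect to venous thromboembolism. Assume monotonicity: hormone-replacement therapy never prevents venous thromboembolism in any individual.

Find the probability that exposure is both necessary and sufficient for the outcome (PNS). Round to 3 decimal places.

PNS ≈ 0.181

Let p₁ = 0.275, p₀ = 0.0938.
Under exogeneity and monotonicity, PNS = p₁ − p₀.
PNS = 0.275 − 0.0938 = 0.1812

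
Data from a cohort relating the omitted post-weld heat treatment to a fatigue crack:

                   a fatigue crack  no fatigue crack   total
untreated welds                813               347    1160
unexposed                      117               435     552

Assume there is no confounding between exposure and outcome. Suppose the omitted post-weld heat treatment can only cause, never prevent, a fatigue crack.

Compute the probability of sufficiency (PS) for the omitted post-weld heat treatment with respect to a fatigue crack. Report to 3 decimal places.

PS ≈ 0.620

p₁ = P(outcome | exposed) = 813/1160 = 0.70086
p₀ = P(outcome | unexposed) = 117/552 = 0.21196
Under exogeneity and monotonicity, PS = (p₁ − p₀) / (1 − p₀).
PS = (0.70086 − 0.21196) / (1 − 0.21196) = 0.48891 / 0.78804 ≈ 0.6204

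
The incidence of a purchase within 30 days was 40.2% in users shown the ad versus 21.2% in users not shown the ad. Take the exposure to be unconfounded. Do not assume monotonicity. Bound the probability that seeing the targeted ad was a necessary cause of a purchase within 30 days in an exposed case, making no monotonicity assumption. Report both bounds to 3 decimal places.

0.473 ≤ PN ≤ 1.000

p₁ = 0.402, p₀ = 0.212.
Under exogeneity alone the bounds on PN are max{0,(p₁−p₀)/p₁} ≤ PN ≤ min{1,(1−p₀)/p₁}.
  lower = (p₁ − p₀)/p₁ = 0.19 / 0.402 ≈ 0.4726
  upper = min{1, (1 − p₀)/p₁} = 0.788 / 0.402 ≈ 1.9602 → capped at 1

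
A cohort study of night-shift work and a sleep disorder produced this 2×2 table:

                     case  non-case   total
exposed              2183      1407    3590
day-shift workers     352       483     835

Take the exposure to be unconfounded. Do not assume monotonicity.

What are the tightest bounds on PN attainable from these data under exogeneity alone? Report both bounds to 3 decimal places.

0.307 ≤ PN ≤ 0.951

p₁ = P(outcome | exposed) = 2183/3590 = 0.60808
p₀ = P(outcome | unexposed) = 352/835 = 0.42156
Under exogeneity alone the bounds on PN are max{0,(p₁−p₀)/p₁} ≤ PN ≤ min{1,(1−p₀)/p₁}.
  lower = (p₁ − p₀)/p₁ = 0.18652 / 0.60808 ≈ 0.3067
  upper = min{1, (1 − p₀)/p₁} = 0.57844 / 0.60808 ≈ 0.9513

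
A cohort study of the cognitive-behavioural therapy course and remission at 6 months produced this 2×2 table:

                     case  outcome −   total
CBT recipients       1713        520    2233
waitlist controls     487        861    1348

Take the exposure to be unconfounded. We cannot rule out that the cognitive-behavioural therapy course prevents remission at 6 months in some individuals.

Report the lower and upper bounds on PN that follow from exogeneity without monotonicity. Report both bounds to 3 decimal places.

0.529 ≤ PN ≤ 0.833

p₁ = P(outcome | exposed) = 1713/2233 = 0.76713
p₀ = P(outcome | unexposed) = 487/1348 = 0.36128
Under exogeneity alone the bounds on PN are max{0,(p₁−p₀)/p₁} ≤ PN ≤ min{1,(1−p₀)/p₁}.
  lower = (p₁ − p₀)/p₁ = 0.40585 / 0.76713 ≈ 0.5291
  upper = min{1, (1 − p₀)/p₁} = 0.63872 / 0.76713 ≈ 0.8326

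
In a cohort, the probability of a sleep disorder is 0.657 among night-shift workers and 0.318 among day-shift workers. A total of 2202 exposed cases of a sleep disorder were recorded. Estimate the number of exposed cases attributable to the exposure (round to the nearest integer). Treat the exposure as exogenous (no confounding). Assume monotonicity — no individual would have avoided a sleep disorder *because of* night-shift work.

about 1136 cases

Let p₁ = 0.657, p₀ = 0.318.
PN = (p₁ − p₀)/p₁ = (0.657 − 0.318) / 0.657 ≈ 0.51598.
Attributable cases ≈ PN × (exposed cases) = 0.51598 × 2202 ≈ 1136.19.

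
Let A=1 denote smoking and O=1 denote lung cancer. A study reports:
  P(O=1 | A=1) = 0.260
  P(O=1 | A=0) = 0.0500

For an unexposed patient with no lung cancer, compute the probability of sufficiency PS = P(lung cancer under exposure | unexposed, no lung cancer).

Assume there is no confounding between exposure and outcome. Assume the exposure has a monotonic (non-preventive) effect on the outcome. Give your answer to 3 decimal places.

PS ≈ 0.221

Let p₁ = 0.26, p₀ = 0.05.
Under exogeneity and monotonicity, PS = (p₁ − p₀) / (1 − p₀).
PS = (0.26 − 0.05) / (1 − 0.05) = 0.21 / 0.95 ≈ 0.2211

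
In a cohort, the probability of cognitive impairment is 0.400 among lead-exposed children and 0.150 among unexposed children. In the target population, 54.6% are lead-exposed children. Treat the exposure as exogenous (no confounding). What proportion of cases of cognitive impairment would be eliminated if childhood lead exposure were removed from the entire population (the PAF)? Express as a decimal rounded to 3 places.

Let p₁ = 0.4, p₀ = 0.15.
Overall risk P(Y=1) = π·p₁ + (1−π)·p₀ = 0.546×0.4 + 0.454×0.15 = 0.2865.
Under exogeneity, PAF = [P(Y=1) − p₀] / P(Y=1).
PAF = (0.2865 − 0.15) / 0.2865 ≈ 0.4764

PAF ≈ 0.476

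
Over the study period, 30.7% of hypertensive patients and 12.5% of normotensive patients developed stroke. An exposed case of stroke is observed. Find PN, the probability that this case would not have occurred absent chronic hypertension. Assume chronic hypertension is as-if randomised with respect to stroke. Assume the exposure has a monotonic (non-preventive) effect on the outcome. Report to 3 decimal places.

PN ≈ 0.593

p₁ = 0.307, p₀ = 0.125.
Under exogeneity and monotonicity, PN = (p₁ − p₀) / p₁.
PN = (0.307 − 0.125) / 0.307 = 0.182 / 0.307 ≈ 0.5928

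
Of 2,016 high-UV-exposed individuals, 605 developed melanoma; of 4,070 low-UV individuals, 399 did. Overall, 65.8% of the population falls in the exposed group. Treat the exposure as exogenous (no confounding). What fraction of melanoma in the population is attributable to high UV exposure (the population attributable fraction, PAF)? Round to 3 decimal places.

p₁ = P(outcome | exposed) = 605/2016 = 0.3001
p₀ = P(outcome | unexposed) = 399/4070 = 0.098034
Overall risk P(Y=1) = π·p₁ + (1−π)·p₀ = 0.658×0.3001 + 0.342×0.098034 = 0.23099.
Under exogeneity, PAF = [P(Y=1) − p₀] / P(Y=1).
PAF = (0.23099 − 0.098034) / 0.23099 ≈ 0.5756

PAF ≈ 0.576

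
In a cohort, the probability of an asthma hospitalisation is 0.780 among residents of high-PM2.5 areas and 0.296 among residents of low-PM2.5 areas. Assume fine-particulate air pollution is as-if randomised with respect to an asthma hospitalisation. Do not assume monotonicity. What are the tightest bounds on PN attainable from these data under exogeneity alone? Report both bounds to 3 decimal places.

Let p₁ = 0.78, p₀ = 0.296.
Under exogeneity alone the bounds on PN are max{0,(p₁−p₀)/p₁} ≤ PN ≤ min{1,(1−p₀)/p₁}.
  lower = (p₁ − p₀)/p₁ = 0.484 / 0.78 ≈ 0.6205
  upper = min{1, (1 − p₀)/p₁} = 0.704 / 0.78 ≈ 0.9026

0.621 ≤ PN ≤ 0.903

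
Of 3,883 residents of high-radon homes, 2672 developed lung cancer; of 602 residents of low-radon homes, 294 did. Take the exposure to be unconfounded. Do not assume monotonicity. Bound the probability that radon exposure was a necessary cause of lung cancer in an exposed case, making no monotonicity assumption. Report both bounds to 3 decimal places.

0.290 ≤ PN ≤ 0.744

p₁ = P(outcome | exposed) = 2672/3883 = 0.68813
p₀ = P(outcome | unexposed) = 294/602 = 0.48837
Under exogeneity alone the bounds on PN are max{0,(p₁−p₀)/p₁} ≤ PN ≤ min{1,(1−p₀)/p₁}.
  lower = (p₁ − p₀)/p₁ = 0.19976 / 0.68813 ≈ 0.2903
  upper = min{1, (1 − p₀)/p₁} = 0.51163 / 0.68813 ≈ 0.7435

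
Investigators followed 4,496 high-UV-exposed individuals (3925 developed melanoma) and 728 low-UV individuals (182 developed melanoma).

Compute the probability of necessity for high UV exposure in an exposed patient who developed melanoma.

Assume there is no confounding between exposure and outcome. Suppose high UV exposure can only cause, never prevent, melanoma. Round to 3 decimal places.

p₁ = P(outcome | exposed) = 3925/4496 = 0.873
p₀ = P(outcome | unexposed) = 182/728 = 0.25
Under exogeneity and monotonicity, PN = (p₁ − p₀) / p₁.
PN = (0.873 − 0.25) / 0.873 = 0.623 / 0.873 ≈ 0.7136

PN ≈ 0.714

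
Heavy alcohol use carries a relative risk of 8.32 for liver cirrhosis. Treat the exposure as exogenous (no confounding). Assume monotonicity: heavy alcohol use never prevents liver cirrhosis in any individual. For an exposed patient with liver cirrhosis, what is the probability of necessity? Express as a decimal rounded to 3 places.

PN ≈ 0.880

Under exogeneity and monotonicity, PN = (RR − 1) / RR = 1 − 1/RR.
PN = (8.32 − 1) / 8.32 = 7.32 / 8.32 ≈ 0.8798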